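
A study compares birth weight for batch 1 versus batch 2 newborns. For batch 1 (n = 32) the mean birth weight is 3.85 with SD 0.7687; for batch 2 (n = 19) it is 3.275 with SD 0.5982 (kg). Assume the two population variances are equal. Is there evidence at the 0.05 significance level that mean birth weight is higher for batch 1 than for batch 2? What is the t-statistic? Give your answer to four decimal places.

Let group 1 = batch 1, group 2 = batch 2. H0: μ_1 = μ_2; H1: μ_1 > μ_2 (two-sample pooled-variance t-test, right-tailed).
s_p² = [(32−1)·0.7687² + (19−1)·0.5982²]/(32+19−2) = 0.505287
t = (3.85 − 3.275)/√[0.505287·(1/32 + 1/19)] = 2.7930
df = n₁ + n₂ − 2 = 49
p-value = P(T ≥ 2.7930) ≈ 0.0037
Since p ≈ 0.0037 < α = 0.05, reject H0; the data support H1.

2.7930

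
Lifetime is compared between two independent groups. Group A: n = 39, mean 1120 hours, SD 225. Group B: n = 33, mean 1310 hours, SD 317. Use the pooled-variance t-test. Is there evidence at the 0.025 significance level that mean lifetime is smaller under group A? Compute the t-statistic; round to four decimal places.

Let group 1 = group A, group 2 = group B. H0: μ_1 = μ_2; H1: μ_1 < μ_2 (two-sample pooled-variance t-test, left-tailed).
s_p² = [(39−1)·225² + (33−1)·317²]/(39+33−2) = 73420
t = (1120 − 1310)/√[73420·(1/39 + 1/33)] = -2.9646
df = n₁ + n₂ − 2 = 70
p-value = P(T ≤ -2.9646) ≈ 0.002
Since p ≈ 0.002 < α = 0.025, reject H0; the evidence is statistically significant.

-2.9646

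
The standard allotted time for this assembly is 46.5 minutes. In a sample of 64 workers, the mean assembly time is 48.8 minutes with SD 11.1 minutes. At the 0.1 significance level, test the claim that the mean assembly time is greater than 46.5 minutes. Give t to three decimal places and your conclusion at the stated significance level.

t = 1.658; reject H0

H0: μ = 46.5; H1: μ > 46.5 (one-sample t-test, right-tailed).
t = (x̄ − μ₀)/(s/√n) = (48.8 − 46.5)/(11.1/√64) = 1.658
df = n − 1 = 63
p-value = P(T ≥ 1.658) ≈ 0.051
Since p ≈ 0.051 < α = 0.1, reject H0; the evidence is statistically significant.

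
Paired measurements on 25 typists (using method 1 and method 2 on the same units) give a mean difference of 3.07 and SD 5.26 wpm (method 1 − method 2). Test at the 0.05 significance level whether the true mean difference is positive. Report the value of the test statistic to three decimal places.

H0: μ_d = 0; H1: μ_d > 0 (paired t-test on the differences, right-tailed).
t = d̄/(s_d/√n) = 3.07/(5.26/√25) = 2.918
df = n − 1 = 24
p-value = P(T ≥ 2.918) ≈ 0.004
Since p ≈ 0.004 < α = 0.05, reject H0; the evidence is statistically significant.

2.918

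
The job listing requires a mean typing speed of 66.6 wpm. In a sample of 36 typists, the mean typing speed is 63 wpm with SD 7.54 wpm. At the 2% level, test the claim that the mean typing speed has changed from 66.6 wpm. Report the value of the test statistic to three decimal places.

-2.865

H0: μ = 66.6; H1: μ ≠ 66.6 (one-sample t-test, two-sided).
t = (x̄ − μ₀)/(s/√n) = (63 − 66.6)/(7.54/√36) = -2.865
df = n − 1 = 35
Two-sided p-value ≈ 0.0070
Since p ≈ 0.0070 < α = 0.02, reject H0; the data support H1.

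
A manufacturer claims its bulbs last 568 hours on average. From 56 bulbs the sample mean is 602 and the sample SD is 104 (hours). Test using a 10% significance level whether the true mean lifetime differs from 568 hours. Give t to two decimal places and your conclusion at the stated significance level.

t = 2.45; reject H0

H0: μ = 568; H1: μ ≠ 568 (one-sample t-test, two-sided).
t = (x̄ − μ₀)/(s/√n) = (602 − 568)/(104/√56) = 2.45
df = n − 1 = 55
Two-sided p-value ≈ 0.0177
Since p ≈ 0.0177 < α = 0.1, reject H0; the data support H1.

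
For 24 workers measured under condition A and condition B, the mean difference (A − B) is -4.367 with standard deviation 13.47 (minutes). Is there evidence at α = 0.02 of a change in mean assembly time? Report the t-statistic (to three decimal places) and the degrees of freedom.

H0: μ_d = 0; H1: μ_d ≠ 0 (paired t-test on the differences, two-sided).
t = d̄/(s_d/√n) = -4.367/(13.47/√24) = -1.588
df = n − 1 = 23
Two-sided p-value ≈ 0.126
Since p ≈ 0.126 > α = 0.02, fail to reject H0; the evidence is not statistically significant.

t = -1.588, df = 23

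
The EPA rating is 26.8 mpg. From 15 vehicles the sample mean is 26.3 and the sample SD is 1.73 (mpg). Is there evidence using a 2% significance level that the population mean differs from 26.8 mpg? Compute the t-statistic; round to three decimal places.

H0: μ = 26.8; H1: μ ≠ 26.8 (one-sample t-test, two-sided).
t = (x̄ − μ₀)/(s/√n) = (26.3 − 26.8)/(1.73/√15) = -1.119
df = n − 1 = 14
Two-sided p-value ≈ 0.282
Since p ≈ 0.282 > α = 0.02, fail to reject H0; the evidence is not statistically significant.

-1.119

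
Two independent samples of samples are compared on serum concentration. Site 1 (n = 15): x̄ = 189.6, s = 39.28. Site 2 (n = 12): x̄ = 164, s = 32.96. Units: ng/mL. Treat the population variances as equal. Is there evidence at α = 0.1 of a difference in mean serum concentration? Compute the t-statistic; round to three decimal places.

1.804

Let group 1 = site 1, group 2 = site 2. H0: μ_1 = μ_2; H1: μ_1 ≠ μ_2 (two-sample pooled-variance t-test, two-sided).
s_p² = [(15−1)·39.28² + (12−1)·32.96²]/(15+12−2) = 1342.03
t = (189.6 − 164)/√[1342.03·(1/15 + 1/12)] = 1.804
df = n₁ + n₂ − 2 = 25
Two-sided p-value ≈ 0.083
Since p ≈ 0.083 < α = 0.1, reject H0; the data support H1.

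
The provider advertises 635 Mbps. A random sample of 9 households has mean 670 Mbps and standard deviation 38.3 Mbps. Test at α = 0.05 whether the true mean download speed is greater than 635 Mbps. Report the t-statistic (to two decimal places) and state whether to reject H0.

t = 2.74; reject H0

H0: μ = 635; H1: μ > 635 (one-sample t-test, right-tailed).
t = (x̄ − μ₀)/(s/√n) = (670 − 635)/(38.3/√9) = 2.74
df = n − 1 = 8
p-value = P(T ≥ 2.74) ≈ 0.0127
Since p ≈ 0.0127 < α = 0.05, reject H0; the evidence is statistically significant.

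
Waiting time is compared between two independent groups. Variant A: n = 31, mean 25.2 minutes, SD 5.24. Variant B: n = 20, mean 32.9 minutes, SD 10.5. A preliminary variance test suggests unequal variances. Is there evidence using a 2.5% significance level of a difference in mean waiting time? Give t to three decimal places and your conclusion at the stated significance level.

t = -3.044; reject H0

Let group 1 = variant A, group 2 = variant B. H0: μ_1 = μ_2; H1: μ_1 ≠ μ_2 (Welch's two-sample t-test, two-sided).
t = (x̄_1 − x̄_2)/√(s_1²/n_1 + s_2²/n_2) = (25.2 − 32.9)/√(5.24²/31 + 10.5²/20) = -3.044
Welch–Satterthwaite df ≈ 25.18
Two-sided p-value ≈ 0.005
Since p ≈ 0.005 < α = 0.025, reject H0; the data support H1.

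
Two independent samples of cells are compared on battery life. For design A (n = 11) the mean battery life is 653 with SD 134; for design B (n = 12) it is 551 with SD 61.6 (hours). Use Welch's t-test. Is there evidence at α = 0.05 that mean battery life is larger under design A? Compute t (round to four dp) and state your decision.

Let group 1 = design A, group 2 = design B. H0: μ_1 = μ_2; H1: μ_1 > μ_2 (Welch's two-sample t-test, right-tailed).
t = (x̄_1 − x̄_2)/√(s_1²/n_1 + s_2²/n_2) = (653 − 551)/√(134²/11 + 61.6²/12) = 2.3107
Welch–Satterthwaite df ≈ 13.78
p-value = P(T ≥ 2.3107) ≈ 0.0184
Since p ≈ 0.0184 < α = 0.05, reject H0; the data support H1.

t = 2.3107; reject H0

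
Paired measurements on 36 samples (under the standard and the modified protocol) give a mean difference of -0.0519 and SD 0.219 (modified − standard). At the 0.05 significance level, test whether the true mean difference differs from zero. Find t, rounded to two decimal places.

-1.42

H0: μ_d = 0; H1: μ_d ≠ 0 (paired t-test on the differences, two-sided).
t = d̄/(s_d/√n) = -0.0519/(0.219/√36) = -1.42
df = n − 1 = 35
Two-sided p-value ≈ 0.164
Since p ≈ 0.164 > α = 0.05, fail to reject H0; the data do not provide sufficient evidence against H0.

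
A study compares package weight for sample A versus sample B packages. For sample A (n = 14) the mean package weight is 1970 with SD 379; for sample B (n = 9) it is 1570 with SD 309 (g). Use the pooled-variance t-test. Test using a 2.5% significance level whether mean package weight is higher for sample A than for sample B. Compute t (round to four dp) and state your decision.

t = 2.6449; reject H0

Let group 1 = sample A, group 2 = sample B. H0: μ_1 = μ_2; H1: μ_1 > μ_2 (two-sample pooled-variance t-test, right-tailed).
s_p² = [(14−1)·379² + (9−1)·309²]/(14+9−2) = 125294
t = (1970 − 1570)/√[125294·(1/14 + 1/9)] = 2.6449
df = n₁ + n₂ − 2 = 21
p-value = P(T ≥ 2.6449) ≈ 0.0076
Since p ≈ 0.0076 < α = 0.025, reject H0; the evidence is statistically significant.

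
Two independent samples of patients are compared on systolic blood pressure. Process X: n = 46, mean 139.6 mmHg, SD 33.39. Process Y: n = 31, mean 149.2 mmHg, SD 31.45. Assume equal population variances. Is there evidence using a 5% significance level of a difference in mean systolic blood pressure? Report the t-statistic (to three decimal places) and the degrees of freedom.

Let group 1 = process X, group 2 = process Y. H0: μ_1 = μ_2; H1: μ_1 ≠ μ_2 (two-sample pooled-variance t-test, two-sided).
s_p² = [(46−1)·33.39² + (31−1)·31.45²]/(46+31−2) = 1064.58
t = (139.6 − 149.2)/√[1064.58·(1/46 + 1/31)] = -1.266
df = n₁ + n₂ − 2 = 75
Two-sided p-value ≈ 0.209
Since p ≈ 0.209 > α = 0.05, fail to reject H0; the evidence is not statistically significant.

t = -1.266, df = 75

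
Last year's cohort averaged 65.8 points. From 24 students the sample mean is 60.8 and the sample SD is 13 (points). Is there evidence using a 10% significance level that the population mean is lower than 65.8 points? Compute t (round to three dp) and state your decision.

t = -1.884; reject H0

H0: μ = 65.8; H1: μ < 65.8 (one-sample t-test, left-tailed).
t = (x̄ − μ₀)/(s/√n) = (60.8 − 65.8)/(13/√24) = -1.884
df = n − 1 = 23
p-value = P(T ≤ -1.884) ≈ 0.0361
Since p ≈ 0.0361 < α = 0.1, reject H0; the data support H1.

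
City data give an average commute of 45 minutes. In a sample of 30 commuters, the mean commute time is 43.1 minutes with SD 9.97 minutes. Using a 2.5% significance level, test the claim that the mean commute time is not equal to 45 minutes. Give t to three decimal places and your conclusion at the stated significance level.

H0: μ = 45; H1: μ ≠ 45 (one-sample t-test, two-sided).
t = (x̄ − μ₀)/(s/√n) = (43.1 − 45)/(9.97/√30) = -1.044
df = n − 1 = 29
Two-sided p-value ≈ 0.3052
Since p ≈ 0.3052 > α = 0.025, fail to reject H0; the data do not provide sufficient evidence against H0.

t = -1.044; fail to reject H0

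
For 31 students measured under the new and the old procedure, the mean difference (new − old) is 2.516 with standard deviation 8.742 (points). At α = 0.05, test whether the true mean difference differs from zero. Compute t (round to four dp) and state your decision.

t = 1.6024; fail to reject H0

H0: μ_d = 0; H1: μ_d ≠ 0 (paired t-test on the differences, two-sided).
t = d̄/(s_d/√n) = 2.516/(8.742/√31) = 1.6024
df = n − 1 = 30
Two-sided p-value ≈ 0.1195
Since p ≈ 0.1195 > α = 0.05, fail to reject H0; the data do not provide sufficient evidence against H0.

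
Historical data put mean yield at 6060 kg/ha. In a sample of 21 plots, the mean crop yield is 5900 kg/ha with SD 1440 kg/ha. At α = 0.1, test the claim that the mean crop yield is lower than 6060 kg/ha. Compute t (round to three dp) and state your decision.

H0: μ = 6060; H1: μ < 6060 (one-sample t-test, left-tailed).
t = (x̄ − μ₀)/(s/√n) = (5900 − 6060)/(1440/√21) = -0.509
df = n − 1 = 20
p-value = P(T ≤ -0.509) ≈ 0.3081
Since p ≈ 0.3081 > α = 0.1, fail to reject H0; the evidence is not statistically significant.

t = -0.509; fail to reject H0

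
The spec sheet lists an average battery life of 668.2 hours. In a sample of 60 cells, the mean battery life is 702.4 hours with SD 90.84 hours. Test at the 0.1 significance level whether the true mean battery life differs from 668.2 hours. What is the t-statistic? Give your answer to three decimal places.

H0: μ = 668.2; H1: μ ≠ 668.2 (one-sample t-test, two-sided).
t = (x̄ − μ₀)/(s/√n) = (702.4 − 668.2)/(90.84/√60) = 2.916
df = n − 1 = 59
Two-sided p-value ≈ 0.005
Since p ≈ 0.005 < α = 0.1, reject H0; the data support H1.

2.916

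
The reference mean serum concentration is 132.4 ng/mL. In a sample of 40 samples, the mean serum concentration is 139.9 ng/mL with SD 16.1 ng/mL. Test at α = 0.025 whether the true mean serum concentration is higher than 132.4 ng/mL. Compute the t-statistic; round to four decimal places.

H0: μ = 132.4; H1: μ > 132.4 (one-sample t-test, right-tailed).
t = (x̄ − μ₀)/(s/√n) = (139.9 − 132.4)/(16.1/√40) = 2.9462
df = n − 1 = 39
p-value = P(T ≥ 2.9462) ≈ 0.0027
Since p ≈ 0.0027 < α = 0.025, reject H0; the data support H1.

2.9462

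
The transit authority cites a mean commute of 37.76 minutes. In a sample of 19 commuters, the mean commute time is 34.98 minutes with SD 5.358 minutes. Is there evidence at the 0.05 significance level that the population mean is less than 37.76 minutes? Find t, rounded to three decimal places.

H0: μ = 37.76; H1: μ < 37.76 (one-sample t-test, left-tailed).
t = (x̄ − μ₀)/(s/√n) = (34.98 − 37.76)/(5.358/√19) = -2.262
df = n − 1 = 18
p-value = P(T ≤ -2.262) ≈ 0.0182
Since p ≈ 0.0182 < α = 0.05, reject H0; the data support H1.

-2.262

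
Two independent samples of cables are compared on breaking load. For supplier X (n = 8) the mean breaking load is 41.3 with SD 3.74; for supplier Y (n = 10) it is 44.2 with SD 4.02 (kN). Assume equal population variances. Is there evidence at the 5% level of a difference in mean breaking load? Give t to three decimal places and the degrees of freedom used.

t = -1.568, df = 16

Let group 1 = supplier X, group 2 = supplier Y. H0: μ_1 = μ_2; H1: μ_1 ≠ μ_2 (two-sample pooled-variance t-test, two-sided).
s_p² = [(8−1)·3.74² + (10−1)·4.02²]/(8+10−2) = 15.2098
t = (41.3 − 44.2)/√[15.2098·(1/8 + 1/10)] = -1.568
df = n₁ + n₂ − 2 = 16
Two-sided p-value ≈ 0.137
Since p ≈ 0.137 > α = 0.05, fail to reject H0; the data do not provide sufficient evidence against H0.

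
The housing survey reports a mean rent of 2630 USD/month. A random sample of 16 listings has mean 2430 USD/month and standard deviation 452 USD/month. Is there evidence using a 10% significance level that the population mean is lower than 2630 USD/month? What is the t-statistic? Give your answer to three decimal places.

-1.770

H0: μ = 2630; H1: μ < 2630 (one-sample t-test, left-tailed).
t = (x̄ − μ₀)/(s/√n) = (2430 − 2630)/(452/√16) = -1.770
df = n − 1 = 15
p-value = P(T ≤ -1.770) ≈ 0.049
Since p ≈ 0.049 < α = 0.1, reject H0; the evidence is statistically significant.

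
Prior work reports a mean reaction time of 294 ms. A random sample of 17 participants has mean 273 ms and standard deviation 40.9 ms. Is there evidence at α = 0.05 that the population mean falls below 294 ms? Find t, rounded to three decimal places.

H0: μ = 294; H1: μ < 294 (one-sample t-test, left-tailed).
t = (x̄ − μ₀)/(s/√n) = (273 − 294)/(40.9/√17) = -2.117
df = n − 1 = 16
p-value = P(T ≤ -2.117) ≈ 0.0251
Since p ≈ 0.0251 < α = 0.05, reject H0; the data support H1.

-2.117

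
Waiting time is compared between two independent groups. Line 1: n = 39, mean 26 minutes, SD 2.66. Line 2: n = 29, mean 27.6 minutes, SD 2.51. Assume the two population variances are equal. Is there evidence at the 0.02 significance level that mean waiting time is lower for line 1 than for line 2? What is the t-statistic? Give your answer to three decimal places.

Let group 1 = line 1, group 2 = line 2. H0: μ_1 = μ_2; H1: μ_1 < μ_2 (two-sample pooled-variance t-test, left-tailed).
s_p² = [(39−1)·2.66² + (29−1)·2.51²]/(39+29−2) = 6.7466
t = (26 − 27.6)/√[6.7466·(1/39 + 1/29)] = -2.512
df = n₁ + n₂ − 2 = 66
p-value = P(T ≤ -2.512) ≈ 0.0072
Since p ≈ 0.0072 < α = 0.02, reject H0; the evidence is statistically significant.

-2.512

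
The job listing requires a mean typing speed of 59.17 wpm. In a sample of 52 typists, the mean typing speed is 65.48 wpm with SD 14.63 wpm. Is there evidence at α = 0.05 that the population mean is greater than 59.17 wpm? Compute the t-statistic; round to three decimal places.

3.110

H0: μ = 59.17; H1: μ > 59.17 (one-sample t-test, right-tailed).
t = (x̄ − μ₀)/(s/√n) = (65.48 − 59.17)/(14.63/√52) = 3.110
df = n − 1 = 51
p-value = P(T ≥ 3.110) ≈ 0.002
Since p ≈ 0.002 < α = 0.05, reject H0; the data support H1.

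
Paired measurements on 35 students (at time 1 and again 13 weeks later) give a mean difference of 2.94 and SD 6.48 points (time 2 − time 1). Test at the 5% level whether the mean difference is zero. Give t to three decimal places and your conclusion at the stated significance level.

t = 2.684; reject H0

H0: μ_d = 0; H1: μ_d ≠ 0 (paired t-test on the differences, two-sided).
t = d̄/(s_d/√n) = 2.94/(6.48/√35) = 2.684
df = n − 1 = 34
Two-sided p-value ≈ 0.011
Since p ≈ 0.011 < α = 0.05, reject H0; the evidence is statistically significant.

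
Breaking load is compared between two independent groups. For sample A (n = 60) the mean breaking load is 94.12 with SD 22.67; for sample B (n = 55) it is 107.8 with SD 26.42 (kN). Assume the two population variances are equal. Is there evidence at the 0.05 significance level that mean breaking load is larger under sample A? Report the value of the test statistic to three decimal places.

-2.987

Let group 1 = sample A, group 2 = sample B. H0: μ_1 = μ_2; H1: μ_1 > μ_2 (two-sample pooled-variance t-test, right-tailed).
s_p² = [(60−1)·22.67² + (55−1)·26.42²]/(60+55−2) = 601.9
t = (94.12 − 107.8)/√[601.9·(1/60 + 1/55)] = -2.987
df = n₁ + n₂ − 2 = 113
p-value = P(T ≥ -2.987) ≈ 0.9983
Since p ≈ 0.9983 > α = 0.05, fail to reject H0; the data do not provide sufficient evidence against H0.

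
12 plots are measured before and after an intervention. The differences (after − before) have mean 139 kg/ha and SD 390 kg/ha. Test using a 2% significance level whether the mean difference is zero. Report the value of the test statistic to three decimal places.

H0: μ_d = 0; H1: μ_d ≠ 0 (paired t-test on the differences, two-sided).
t = d̄/(s_d/√n) = 139/(390/√12) = 1.235
df = n − 1 = 11
Two-sided p-value ≈ 0.2427
Since p ≈ 0.2427 > α = 0.02, fail to reject H0; the data do not provide sufficient evidence against H0.

1.235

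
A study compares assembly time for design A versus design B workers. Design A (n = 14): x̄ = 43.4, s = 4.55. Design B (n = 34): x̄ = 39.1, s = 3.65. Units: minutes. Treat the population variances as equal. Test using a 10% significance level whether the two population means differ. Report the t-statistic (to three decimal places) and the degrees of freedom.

Let group 1 = design A, group 2 = design B. H0: μ_1 = μ_2; H1: μ_1 ≠ μ_2 (two-sample pooled-variance t-test, two-sided).
s_p² = [(14−1)·4.55² + (34−1)·3.65²]/(14+34−2) = 15.4082
t = (43.4 − 39.1)/√[15.4082·(1/14 + 1/34)] = 3.450
df = n₁ + n₂ − 2 = 46
Two-sided p-value ≈ 0.0012
Since p ≈ 0.0012 < α = 0.1, reject H0; the evidence is statistically significant.

t = 3.450, df = 46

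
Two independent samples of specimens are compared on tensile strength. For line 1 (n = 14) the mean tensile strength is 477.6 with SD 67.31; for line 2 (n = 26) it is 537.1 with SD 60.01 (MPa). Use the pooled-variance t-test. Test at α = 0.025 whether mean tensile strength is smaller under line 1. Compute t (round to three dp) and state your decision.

Let group 1 = line 1, group 2 = line 2. H0: μ_1 = μ_2; H1: μ_1 < μ_2 (two-sample pooled-variance t-test, left-tailed).
s_p² = [(14−1)·67.31² + (26−1)·60.01²]/(14+26−2) = 3919.17
t = (477.6 − 537.1)/√[3919.17·(1/14 + 1/26)] = -2.867
df = n₁ + n₂ − 2 = 38
p-value = P(T ≤ -2.867) ≈ 0.003
Since p ≈ 0.003 < α = 0.025, reject H0; the evidence is statistically significant.

t = -2.867; reject H0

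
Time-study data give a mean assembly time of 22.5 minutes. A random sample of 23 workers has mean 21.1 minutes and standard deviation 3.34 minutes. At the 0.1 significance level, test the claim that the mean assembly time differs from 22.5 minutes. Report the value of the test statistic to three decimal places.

-2.010

H0: μ = 22.5; H1: μ ≠ 22.5 (one-sample t-test, two-sided).
t = (x̄ − μ₀)/(s/√n) = (21.1 − 22.5)/(3.34/√23) = -2.010
df = n − 1 = 22
Two-sided p-value ≈ 0.0568
Since p ≈ 0.0568 < α = 0.1, reject H0; the evidence is statistically significant.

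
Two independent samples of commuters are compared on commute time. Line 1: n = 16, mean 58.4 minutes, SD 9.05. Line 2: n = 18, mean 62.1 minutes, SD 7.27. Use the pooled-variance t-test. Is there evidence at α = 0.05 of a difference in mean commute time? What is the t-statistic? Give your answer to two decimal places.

-1.32

Let group 1 = line 1, group 2 = line 2. H0: μ_1 = μ_2; H1: μ_1 ≠ μ_2 (two-sample pooled-variance t-test, two-sided).
s_p² = [(16−1)·9.05² + (18−1)·7.27²]/(16+18−2) = 66.4699
t = (58.4 − 62.1)/√[66.4699·(1/16 + 1/18)] = -1.32
df = n₁ + n₂ − 2 = 32
Two-sided p-value ≈ 0.1959
Since p ≈ 0.1959 > α = 0.05, fail to reject H0; the data do not provide sufficient evidence against H0.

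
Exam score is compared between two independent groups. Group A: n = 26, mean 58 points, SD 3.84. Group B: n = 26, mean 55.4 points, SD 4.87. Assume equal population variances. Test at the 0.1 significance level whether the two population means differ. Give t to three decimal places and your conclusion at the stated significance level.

t = 2.138; reject H0

Let group 1 = group A, group 2 = group B. H0: μ_1 = μ_2; H1: μ_1 ≠ μ_2 (two-sample pooled-variance t-test, two-sided).
s_p² = [(26−1)·3.84² + (26−1)·4.87²]/(26+26−2) = 19.2312
t = (58 − 55.4)/√[19.2312·(1/26 + 1/26)] = 2.138
df = n₁ + n₂ − 2 = 50
Two-sided p-value ≈ 0.037
Since p ≈ 0.037 < α = 0.1, reject H0; the evidence is statistically significant.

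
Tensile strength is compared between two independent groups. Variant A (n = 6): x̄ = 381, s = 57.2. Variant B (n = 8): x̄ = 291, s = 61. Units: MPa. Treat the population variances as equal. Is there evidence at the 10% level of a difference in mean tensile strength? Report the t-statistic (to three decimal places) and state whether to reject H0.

t = 2.803; reject H0

Let group 1 = variant A, group 2 = variant B. H0: μ_1 = μ_2; H1: μ_1 ≠ μ_2 (two-sample pooled-variance t-test, two-sided).
s_p² = [(6−1)·57.2² + (8−1)·61²]/(6+8−2) = 3533.85
t = (381 − 291)/√[3533.85·(1/6 + 1/8)] = 2.803
df = n₁ + n₂ − 2 = 12
Two-sided p-value ≈ 0.016
Since p ≈ 0.016 < α = 0.1, reject H0; the data support H1.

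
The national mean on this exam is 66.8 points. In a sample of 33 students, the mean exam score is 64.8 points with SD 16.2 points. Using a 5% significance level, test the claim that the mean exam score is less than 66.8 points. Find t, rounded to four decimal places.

-0.7092

H0: μ = 66.8; H1: μ < 66.8 (one-sample t-test, left-tailed).
t = (x̄ − μ₀)/(s/√n) = (64.8 − 66.8)/(16.2/√33) = -0.7092
df = n − 1 = 32
p-value = P(T ≤ -0.7092) ≈ 0.242
Since p ≈ 0.242 > α = 0.05, fail to reject H0; the evidence is not statistically significant.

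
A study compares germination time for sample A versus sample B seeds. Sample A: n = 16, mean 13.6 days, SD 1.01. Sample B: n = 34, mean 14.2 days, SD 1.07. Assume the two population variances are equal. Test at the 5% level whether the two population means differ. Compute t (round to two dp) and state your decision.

t = -1.88; fail to reject H0

Let group 1 = sample A, group 2 = sample B. H0: μ_1 = μ_2; H1: μ_1 ≠ μ_2 (two-sample pooled-variance t-test, two-sided).
s_p² = [(16−1)·1.01² + (34−1)·1.07²]/(16+34−2) = 1.1059
t = (13.6 − 14.2)/√[1.1059·(1/16 + 1/34)] = -1.88
df = n₁ + n₂ − 2 = 48
Two-sided p-value ≈ 0.0659
Since p ≈ 0.0659 > α = 0.05, fail to reject H0; the evidence is not statistically significant.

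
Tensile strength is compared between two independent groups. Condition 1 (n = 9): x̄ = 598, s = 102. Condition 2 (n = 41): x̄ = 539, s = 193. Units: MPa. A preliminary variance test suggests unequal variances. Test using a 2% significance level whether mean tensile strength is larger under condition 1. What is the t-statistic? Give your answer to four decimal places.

1.2985

Let group 1 = condition 1, group 2 = condition 2. H0: μ_1 = μ_2; H1: μ_1 > μ_2 (Welch's two-sample t-test, right-tailed).
t = (x̄_1 − x̄_2)/√(s_1²/n_1 + s_2²/n_2) = (598 − 539)/√(102²/9 + 193²/41) = 1.2985
Welch–Satterthwaite df ≈ 22.71
p-value = P(T ≥ 1.2985) ≈ 0.1036
Since p ≈ 0.1036 > α = 0.02, fail to reject H0; the data do not provide sufficient evidence against H0.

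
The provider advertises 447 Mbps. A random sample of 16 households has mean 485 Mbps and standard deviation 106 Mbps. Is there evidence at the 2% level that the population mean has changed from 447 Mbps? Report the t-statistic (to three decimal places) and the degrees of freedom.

H0: μ = 447; H1: μ ≠ 447 (one-sample t-test, two-sided).
t = (x̄ − μ₀)/(s/√n) = (485 − 447)/(106/√16) = 1.434
df = n − 1 = 15
Two-sided p-value ≈ 0.1721
Since p ≈ 0.1721 > α = 0.02, fail to reject H0; the evidence is not statistically significant.

t = 1.434, df = 15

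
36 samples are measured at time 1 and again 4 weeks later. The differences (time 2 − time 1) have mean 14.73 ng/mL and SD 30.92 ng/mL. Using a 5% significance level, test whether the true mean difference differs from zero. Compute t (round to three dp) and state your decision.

t = 2.858; reject H0

H0: μ_d = 0; H1: μ_d ≠ 0 (paired t-test on the differences, two-sided).
t = d̄/(s_d/√n) = 14.73/(30.92/√36) = 2.858
df = n − 1 = 35
Two-sided p-value ≈ 0.0071
Since p ≈ 0.0071 < α = 0.05, reject H0; the data support H1.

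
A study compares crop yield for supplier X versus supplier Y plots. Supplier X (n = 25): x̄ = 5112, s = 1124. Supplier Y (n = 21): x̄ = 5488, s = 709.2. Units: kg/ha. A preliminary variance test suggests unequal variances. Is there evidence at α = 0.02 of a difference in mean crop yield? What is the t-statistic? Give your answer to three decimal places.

-1.378

Let group 1 = supplier X, group 2 = supplier Y. H0: μ_1 = μ_2; H1: μ_1 ≠ μ_2 (Welch's two-sample t-test, two-sided).
t = (x̄_1 − x̄_2)/√(s_1²/n_1 + s_2²/n_2) = (5112 − 5488)/√(1124²/25 + 709.2²/21) = -1.378
Welch–Satterthwaite df ≈ 41.07
Two-sided p-value ≈ 0.1758
Since p ≈ 0.1758 > α = 0.02, fail to reject H0; the data do not provide sufficient evidence against H0.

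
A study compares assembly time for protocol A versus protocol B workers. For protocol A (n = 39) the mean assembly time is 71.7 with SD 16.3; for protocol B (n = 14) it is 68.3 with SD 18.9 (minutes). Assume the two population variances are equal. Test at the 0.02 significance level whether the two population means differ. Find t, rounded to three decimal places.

0.642

Let group 1 = protocol A, group 2 = protocol B. H0: μ_1 = μ_2; H1: μ_1 ≠ μ_2 (two-sample pooled-variance t-test, two-sided).
s_p² = [(39−1)·16.3² + (14−1)·18.9²]/(39+14−2) = 289.019
t = (71.7 − 68.3)/√[289.019·(1/39 + 1/14)] = 0.642
df = n₁ + n₂ − 2 = 51
Two-sided p-value ≈ 0.5238
Since p ≈ 0.5238 > α = 0.02, fail to reject H0; the evidence is not statistically significant.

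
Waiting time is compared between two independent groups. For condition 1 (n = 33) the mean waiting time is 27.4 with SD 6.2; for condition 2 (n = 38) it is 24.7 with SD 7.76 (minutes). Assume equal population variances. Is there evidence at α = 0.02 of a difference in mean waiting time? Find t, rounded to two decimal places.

Let group 1 = condition 1, group 2 = condition 2. H0: μ_1 = μ_2; H1: μ_1 ≠ μ_2 (two-sample pooled-variance t-test, two-sided).
s_p² = [(33−1)·6.2² + (38−1)·7.76²]/(33+38−2) = 50.1178
t = (27.4 − 24.7)/√[50.1178·(1/33 + 1/38)] = 1.60
df = n₁ + n₂ − 2 = 69
Two-sided p-value ≈ 0.1135
Since p ≈ 0.1135 > α = 0.02, fail to reject H0; the data do not provide sufficient evidence against H0.

1.60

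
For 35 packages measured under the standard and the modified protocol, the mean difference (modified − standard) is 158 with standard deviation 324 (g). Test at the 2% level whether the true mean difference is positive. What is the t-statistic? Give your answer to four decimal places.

H0: μ_d = 0; H1: μ_d > 0 (paired t-test on the differences, right-tailed).
t = d̄/(s_d/√n) = 158/(324/√35) = 2.8850
df = n − 1 = 34
p-value = P(T ≥ 2.8850) ≈ 0.003
Since p ≈ 0.003 < α = 0.02, reject H0; the data support H1.

2.8850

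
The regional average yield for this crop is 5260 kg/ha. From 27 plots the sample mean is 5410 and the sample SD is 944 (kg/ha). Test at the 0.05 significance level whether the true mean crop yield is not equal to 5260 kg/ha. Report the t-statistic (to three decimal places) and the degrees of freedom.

t = 0.826, df = 26

H0: μ = 5260; H1: μ ≠ 5260 (one-sample t-test, two-sided).
t = (x̄ − μ₀)/(s/√n) = (5410 − 5260)/(944/√27) = 0.826
df = n − 1 = 26
Two-sided p-value ≈ 0.4165
Since p ≈ 0.4165 > α = 0.05, fail to reject H0; the evidence is not statistically significant.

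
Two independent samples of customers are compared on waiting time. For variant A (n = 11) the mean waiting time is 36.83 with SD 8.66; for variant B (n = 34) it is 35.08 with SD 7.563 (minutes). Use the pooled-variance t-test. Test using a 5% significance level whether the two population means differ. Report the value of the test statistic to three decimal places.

0.644

Let group 1 = variant A, group 2 = variant B. H0: μ_1 = μ_2; H1: μ_1 ≠ μ_2 (two-sample pooled-variance t-test, two-sided).
s_p² = [(11−1)·8.66² + (34−1)·7.563²]/(11+34−2) = 61.3377
t = (36.83 − 35.08)/√[61.3377·(1/11 + 1/34)] = 0.644
df = n₁ + n₂ − 2 = 43
Two-sided p-value ≈ 0.523
Since p ≈ 0.523 > α = 0.05, fail to reject H0; the evidence is not statistically significant.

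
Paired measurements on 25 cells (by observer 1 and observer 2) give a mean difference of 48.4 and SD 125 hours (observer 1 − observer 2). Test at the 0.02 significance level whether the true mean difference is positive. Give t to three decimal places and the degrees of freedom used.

H0: μ_d = 0; H1: μ_d > 0 (paired t-test on the differences, right-tailed).
t = d̄/(s_d/√n) = 48.4/(125/√25) = 1.936
df = n − 1 = 24
p-value = P(T ≥ 1.936) ≈ 0.032
Since p ≈ 0.032 > α = 0.02, fail to reject H0; the data do not provide sufficient evidence against H0.

t = 1.936, df = 24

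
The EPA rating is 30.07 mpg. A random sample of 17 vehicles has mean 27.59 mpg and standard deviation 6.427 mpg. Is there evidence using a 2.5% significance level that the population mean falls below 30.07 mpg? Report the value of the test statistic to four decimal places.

-1.5910

H0: μ = 30.07; H1: μ < 30.07 (one-sample t-test, left-tailed).
t = (x̄ − μ₀)/(s/√n) = (27.59 − 30.07)/(6.427/√17) = -1.5910
df = n − 1 = 16
p-value = P(T ≤ -1.5910) ≈ 0.0656
Since p ≈ 0.0656 > α = 0.025, fail to reject H0; the data do not provide sufficient evidence against H0.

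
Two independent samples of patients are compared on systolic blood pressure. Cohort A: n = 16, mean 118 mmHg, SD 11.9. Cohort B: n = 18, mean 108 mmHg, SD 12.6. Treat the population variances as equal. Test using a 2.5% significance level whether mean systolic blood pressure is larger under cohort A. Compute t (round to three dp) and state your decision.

t = 2.371; reject H0

Let group 1 = cohort A, group 2 = cohort B. H0: μ_1 = μ_2; H1: μ_1 > μ_2 (two-sample pooled-variance t-test, right-tailed).
s_p² = [(16−1)·11.9² + (18−1)·12.6²]/(16+18−2) = 150.721
t = (118 − 108)/√[150.721·(1/16 + 1/18)] = 2.371
df = n₁ + n₂ − 2 = 32
p-value = P(T ≥ 2.371) ≈ 0.0120
Since p ≈ 0.0120 < α = 0.025, reject H0; the data support H1.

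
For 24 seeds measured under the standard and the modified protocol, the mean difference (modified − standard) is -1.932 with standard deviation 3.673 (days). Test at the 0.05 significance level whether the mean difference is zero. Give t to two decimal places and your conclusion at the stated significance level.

t = -2.58; reject H0

H0: μ_d = 0; H1: μ_d ≠ 0 (paired t-test on the differences, two-sided).
t = d̄/(s_d/√n) = -1.932/(3.673/√24) = -2.58
df = n − 1 = 23
Two-sided p-value ≈ 0.0169
Since p ≈ 0.0169 < α = 0.05, reject H0; the evidence is statistically significant.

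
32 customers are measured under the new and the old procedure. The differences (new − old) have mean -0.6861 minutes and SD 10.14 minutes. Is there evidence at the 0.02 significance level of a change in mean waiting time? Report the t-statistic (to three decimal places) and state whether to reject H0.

t = -0.383; fail to reject H0

H0: μ_d = 0; H1: μ_d ≠ 0 (paired t-test on the differences, two-sided).
t = d̄/(s_d/√n) = -0.6861/(10.14/√32) = -0.383
df = n − 1 = 31
Two-sided p-value ≈ 0.705
Since p ≈ 0.705 > α = 0.02, fail to reject H0; the evidence is not statistically significant.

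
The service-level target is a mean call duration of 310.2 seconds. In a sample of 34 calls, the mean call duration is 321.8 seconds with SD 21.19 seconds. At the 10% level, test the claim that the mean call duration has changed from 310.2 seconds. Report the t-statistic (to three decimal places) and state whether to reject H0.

t = 3.192; reject H0

H0: μ = 310.2; H1: μ ≠ 310.2 (one-sample t-test, two-sided).
t = (x̄ − μ₀)/(s/√n) = (321.8 − 310.2)/(21.19/√34) = 3.192
df = n − 1 = 33
Two-sided p-value ≈ 0.0031
Since p ≈ 0.0031 < α = 0.1, reject H0; the data support H1.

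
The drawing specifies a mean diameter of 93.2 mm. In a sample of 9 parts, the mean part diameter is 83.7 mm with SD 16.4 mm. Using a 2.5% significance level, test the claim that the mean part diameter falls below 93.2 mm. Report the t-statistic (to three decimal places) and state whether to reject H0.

t = -1.738; fail to reject H0

H0: μ = 93.2; H1: μ < 93.2 (one-sample t-test, left-tailed).
t = (x̄ − μ₀)/(s/√n) = (83.7 − 93.2)/(16.4/√9) = -1.738
df = n − 1 = 8
p-value = P(T ≤ -1.738) ≈ 0.060
Since p ≈ 0.060 > α = 0.025, fail to reject H0; the data do not provide sufficient evidence against H0.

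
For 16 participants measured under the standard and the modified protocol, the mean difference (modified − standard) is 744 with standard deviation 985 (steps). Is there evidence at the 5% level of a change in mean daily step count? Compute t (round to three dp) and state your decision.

t = 3.021; reject H0

H0: μ_d = 0; H1: μ_d ≠ 0 (paired t-test on the differences, two-sided).
t = d̄/(s_d/√n) = 744/(985/√16) = 3.021
df = n − 1 = 15
Two-sided p-value ≈ 0.0086
Since p ≈ 0.0086 < α = 0.05, reject H0; the data support H1.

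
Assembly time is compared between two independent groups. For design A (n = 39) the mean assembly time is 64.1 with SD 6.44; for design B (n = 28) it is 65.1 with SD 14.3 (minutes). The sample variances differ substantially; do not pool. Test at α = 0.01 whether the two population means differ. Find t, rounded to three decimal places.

-0.346

Let group 1 = design A, group 2 = design B. H0: μ_1 = μ_2; H1: μ_1 ≠ μ_2 (Welch's two-sample t-test, two-sided).
t = (x̄_1 − x̄_2)/√(s_1²/n_1 + s_2²/n_2) = (64.1 − 65.1)/√(6.44²/39 + 14.3²/28) = -0.346
Welch–Satterthwaite df ≈ 34.91
Two-sided p-value ≈ 0.732
Since p ≈ 0.732 > α = 0.01, fail to reject H0; the evidence is not statistically significant.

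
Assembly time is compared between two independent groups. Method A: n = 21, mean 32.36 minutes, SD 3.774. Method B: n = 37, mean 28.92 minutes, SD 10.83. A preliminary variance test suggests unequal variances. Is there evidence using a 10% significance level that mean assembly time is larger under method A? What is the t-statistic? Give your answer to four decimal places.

1.7536

Let group 1 = method A, group 2 = method B. H0: μ_1 = μ_2; H1: μ_1 > μ_2 (Welch's two-sample t-test, right-tailed).
t = (x̄_1 − x̄_2)/√(s_1²/n_1 + s_2²/n_2) = (32.36 − 28.92)/√(3.774²/21 + 10.83²/37) = 1.7536
Welch–Satterthwaite df ≈ 49.01
p-value = P(T ≥ 1.7536) ≈ 0.0429
Since p ≈ 0.0429 < α = 0.1, reject H0; the evidence is statistically significant.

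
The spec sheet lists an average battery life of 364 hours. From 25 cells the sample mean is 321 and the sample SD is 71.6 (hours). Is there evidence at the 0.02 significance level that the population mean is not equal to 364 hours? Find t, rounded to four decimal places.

-3.0028

H0: μ = 364; H1: μ ≠ 364 (one-sample t-test, two-sided).
t = (x̄ − μ₀)/(s/√n) = (321 − 364)/(71.6/√25) = -3.0028
df = n − 1 = 24
Two-sided p-value ≈ 0.0062
Since p ≈ 0.0062 < α = 0.02, reject H0; the data support H1.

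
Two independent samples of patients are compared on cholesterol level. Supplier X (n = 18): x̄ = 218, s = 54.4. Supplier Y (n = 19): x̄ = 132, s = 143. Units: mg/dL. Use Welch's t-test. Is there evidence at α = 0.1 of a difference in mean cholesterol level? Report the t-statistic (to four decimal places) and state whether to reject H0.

Let group 1 = supplier X, group 2 = supplier Y. H0: μ_1 = μ_2; H1: μ_1 ≠ μ_2 (Welch's two-sample t-test, two-sided).
t = (x̄_1 − x̄_2)/√(s_1²/n_1 + s_2²/n_2) = (218 − 132)/√(54.4²/18 + 143²/19) = 2.4416
Welch–Satterthwaite df ≈ 23.34
Two-sided p-value ≈ 0.023
Since p ≈ 0.023 < α = 0.1, reject H0; the evidence is statistically significant.

t = 2.4416; reject H0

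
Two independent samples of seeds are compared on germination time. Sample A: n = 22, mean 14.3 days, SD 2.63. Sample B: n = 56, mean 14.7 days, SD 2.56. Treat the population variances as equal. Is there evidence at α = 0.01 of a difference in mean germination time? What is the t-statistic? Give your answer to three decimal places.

Let group 1 = sample A, group 2 = sample B. H0: μ_1 = μ_2; H1: μ_1 ≠ μ_2 (two-sample pooled-variance t-test, two-sided).
s_p² = [(22−1)·2.63² + (56−1)·2.56²]/(22+56−2) = 6.65399
t = (14.3 − 14.7)/√[6.65399·(1/22 + 1/56)] = -0.616
df = n₁ + n₂ − 2 = 76
Two-sided p-value ≈ 0.540
Since p ≈ 0.540 > α = 0.01, fail to reject H0; the evidence is not statistically significant.

-0.616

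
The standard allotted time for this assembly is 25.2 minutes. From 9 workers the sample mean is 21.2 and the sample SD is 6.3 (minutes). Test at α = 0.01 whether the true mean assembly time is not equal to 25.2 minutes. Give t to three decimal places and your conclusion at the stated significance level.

H0: μ = 25.2; H1: μ ≠ 25.2 (one-sample t-test, two-sided).
t = (x̄ − μ₀)/(s/√n) = (21.2 − 25.2)/(6.3/√9) = -1.905
df = n − 1 = 8
Two-sided p-value ≈ 0.0933
Since p ≈ 0.0933 > α = 0.01, fail to reject H0; the evidence is not statistically significant.

t = -1.905; fail to reject H0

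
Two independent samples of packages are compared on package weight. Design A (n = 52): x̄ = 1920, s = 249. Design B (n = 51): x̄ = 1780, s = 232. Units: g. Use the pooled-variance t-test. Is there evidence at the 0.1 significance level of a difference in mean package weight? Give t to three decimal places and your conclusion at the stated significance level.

Let group 1 = design A, group 2 = design B. H0: μ_1 = μ_2; H1: μ_1 ≠ μ_2 (two-sample pooled-variance t-test, two-sided).
s_p² = [(52−1)·249² + (51−1)·232²]/(52+51−2) = 57953
t = (1920 − 1780)/√[57953·(1/52 + 1/51)] = 2.951
df = n₁ + n₂ − 2 = 101
Two-sided p-value ≈ 0.004
Since p ≈ 0.004 < α = 0.1, reject H0; the data support H1.

t = 2.951; reject H0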